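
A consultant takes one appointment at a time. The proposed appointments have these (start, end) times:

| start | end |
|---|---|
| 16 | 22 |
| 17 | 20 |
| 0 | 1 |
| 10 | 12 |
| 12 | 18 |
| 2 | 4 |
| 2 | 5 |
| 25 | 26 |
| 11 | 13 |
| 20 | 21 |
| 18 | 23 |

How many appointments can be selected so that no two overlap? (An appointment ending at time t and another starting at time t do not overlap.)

By end time: (0,1), (2,4), (2,5), (10,12), (11,13), (12,18), (17,20), (20,21), (16,22), (18,23), (25,26).
Pick (0,1); next start ≥ 1 → (2,4); next start ≥ 4 → (10,12); next start ≥ 12 → (12,18); next start ≥ 18 → (20,21); next start ≥ 21 → (25,26).
Selected 6 appointments.

6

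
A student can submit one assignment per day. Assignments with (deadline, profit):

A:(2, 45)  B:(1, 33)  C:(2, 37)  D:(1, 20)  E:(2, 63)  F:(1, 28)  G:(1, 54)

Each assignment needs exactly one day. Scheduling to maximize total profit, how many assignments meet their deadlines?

Sort by profit descending; place each in the latest free slot ≤ its deadline.
Profit order: E=63 G=54 A=45 C=37 B=33 F=28 D=20
Assign: E→slot 2, G→slot 1, A skipped, C skipped, B skipped, F skipped, D skipped.
Slots: [1:G] [2:E]
2 of 7 scheduled.

2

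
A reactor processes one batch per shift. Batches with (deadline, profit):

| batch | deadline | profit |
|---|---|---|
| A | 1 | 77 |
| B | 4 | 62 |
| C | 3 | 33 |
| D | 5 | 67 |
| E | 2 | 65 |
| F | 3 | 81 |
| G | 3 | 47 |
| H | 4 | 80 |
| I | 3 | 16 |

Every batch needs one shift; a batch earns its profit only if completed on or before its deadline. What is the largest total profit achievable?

370

Take jobs in profit order; each goes to the latest open slot no later than its deadline.
Profit order: F=81 H=80 A=77 D=67 E=65 B=62 G=47 C=33 I=16
Assign: F→slot 3, H→slot 4, A→slot 1, D→slot 5, E→slot 2, B skipped, G skipped, C skipped, I skipped.
Slots: [1:A] [2:E] [3:F] [4:H] [5:D]
Profit = 77 + 65 + 81 + 80 + 67 = 370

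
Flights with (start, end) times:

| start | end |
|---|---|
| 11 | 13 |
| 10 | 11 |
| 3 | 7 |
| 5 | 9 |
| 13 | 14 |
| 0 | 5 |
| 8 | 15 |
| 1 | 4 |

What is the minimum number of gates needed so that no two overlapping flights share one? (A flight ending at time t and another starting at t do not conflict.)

3

Events (time:±→running): 0:+→1 1:+→2 3:+→3 … peak 3.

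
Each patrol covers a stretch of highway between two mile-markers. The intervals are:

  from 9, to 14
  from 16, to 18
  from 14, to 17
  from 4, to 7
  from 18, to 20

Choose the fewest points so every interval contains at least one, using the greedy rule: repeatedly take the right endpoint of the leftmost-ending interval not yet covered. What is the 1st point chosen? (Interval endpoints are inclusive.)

7

Sorted: [4,7] [9,14] [14,17] [16,18] [18,20]
{[4,7]} hit by 7; {[9,14],[14,17]} hit by 14; {[16,18],[18,20]} hit by 18.
Points: 7, 14, 18 (3 total).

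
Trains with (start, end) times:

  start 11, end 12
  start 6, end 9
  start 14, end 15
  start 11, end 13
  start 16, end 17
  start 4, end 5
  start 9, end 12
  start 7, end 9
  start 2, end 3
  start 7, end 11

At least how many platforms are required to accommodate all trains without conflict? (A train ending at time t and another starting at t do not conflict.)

Events (time:±→running): 2:+→1 3:-→0 4:+→1 5:-→0 6:+→1 7:+→2 7:+→3 … peak 3.

3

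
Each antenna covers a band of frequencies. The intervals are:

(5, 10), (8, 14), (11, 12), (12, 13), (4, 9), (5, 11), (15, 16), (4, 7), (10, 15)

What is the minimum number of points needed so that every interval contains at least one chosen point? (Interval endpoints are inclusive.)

Sort by right endpoint; whenever an interval is uncovered, place a point at its right end.
Sorted: [4,7] [4,9] [5,10] [5,11] [11,12] [12,13] [8,14] [10,15] [15,16]
{[4,7],[4,9],[5,10],[5,11]} hit by 7; {[11,12],[12,13],[8,14],[10,15]} hit by 12; {[15,16]} hit by 16.
Points: 7, 12, 16 (3 total).

3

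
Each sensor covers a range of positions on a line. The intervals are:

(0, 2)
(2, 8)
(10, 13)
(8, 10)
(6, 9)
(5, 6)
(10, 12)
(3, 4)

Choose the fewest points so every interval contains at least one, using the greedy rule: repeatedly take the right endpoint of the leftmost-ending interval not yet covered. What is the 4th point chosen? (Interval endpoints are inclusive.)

Sort by right endpoint; whenever an interval is uncovered, place a point at its right end.
Sorted: [0,2] [3,4] [5,6] [2,8] [6,9] [8,10] [10,12] [10,13]
{[0,2]} hit by 2; {[3,4]} hit by 4; {[5,6],[2,8],[6,9]} hit by 6; {[8,10],[10,12],[10,13]} hit by 10.
Points: 2, 4, 6, 10 (4 total).

10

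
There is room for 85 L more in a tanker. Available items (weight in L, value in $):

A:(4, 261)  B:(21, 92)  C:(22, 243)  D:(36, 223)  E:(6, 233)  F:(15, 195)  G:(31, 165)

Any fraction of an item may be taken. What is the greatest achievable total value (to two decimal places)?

Greedy by value/weight ratio, highest first.
Order: A (261/4=65.25) > E (233/6=38.83) > F (195/15=13.00) > C (243/22=11.05) > D (223/36=6.19) > G (165/31=5.32) > B (92/21=4.38)
Fill: take A (4 @ 261) → take E (6 @ 233) → take F (15 @ 195) → take C (22 @ 243) → take D (36 @ 223) → take 2/31 of G → 10.65; 85/85 used.
Total value = 1165.65

1165.65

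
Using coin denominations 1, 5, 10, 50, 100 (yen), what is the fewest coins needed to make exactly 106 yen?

3

Greedy: take as many of the largest coin as possible, then repeat with the remainder.
106 = 1×100 + 1×5 + 1×1
Total coins = 1 + 1 + 1 = 3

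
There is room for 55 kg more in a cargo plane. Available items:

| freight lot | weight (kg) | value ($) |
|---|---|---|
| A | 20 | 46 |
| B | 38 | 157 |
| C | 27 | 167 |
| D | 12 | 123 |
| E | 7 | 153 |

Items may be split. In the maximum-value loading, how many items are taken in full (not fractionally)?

Order: E (153/7=21.86) > D (123/12=10.25) > C (167/27=6.19) > B (157/38=4.13) > A (46/20=2.30)
Fill: take E (7 @ 153) → take D (12 @ 123) → take C (27 @ 167) → take 9/38 of B → 37.18; 55/55 used.
3 item(s) taken whole; one partial (take 9/38 of B).

3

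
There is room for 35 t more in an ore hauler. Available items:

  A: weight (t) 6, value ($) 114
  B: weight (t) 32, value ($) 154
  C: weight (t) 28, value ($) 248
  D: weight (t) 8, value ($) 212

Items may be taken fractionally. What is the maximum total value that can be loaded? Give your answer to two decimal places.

512.00

Order: D (212/8=26.50) > A (114/6=19.00) > C (248/28=8.86) > B (154/32=4.81)
Fill: take D (8 @ 212) → take A (6 @ 114) → take 21/28 of C → 186.00; 35/35 used.
Total value = 512.00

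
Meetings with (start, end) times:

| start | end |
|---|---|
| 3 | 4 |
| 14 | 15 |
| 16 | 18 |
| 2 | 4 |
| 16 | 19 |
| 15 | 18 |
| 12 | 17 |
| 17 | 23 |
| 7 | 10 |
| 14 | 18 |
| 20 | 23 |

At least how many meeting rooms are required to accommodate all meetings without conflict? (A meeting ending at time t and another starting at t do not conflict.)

5

The answer is the maximum number of intervals overlapping at any instant.
starts: [2, 3, 7, 12, 14, 14, 15, 16, 16, 17, 20]
ends:   [4, 4, 10, 15, 17, 18, 18, 18, 19, 23, 23]
s2→1 s3→2 e4→1 e4→0 s7→1 e10→0 s12→1 s14→2 s14→3 e15→2 s15→3 s16→4 s16→5  — peak 5.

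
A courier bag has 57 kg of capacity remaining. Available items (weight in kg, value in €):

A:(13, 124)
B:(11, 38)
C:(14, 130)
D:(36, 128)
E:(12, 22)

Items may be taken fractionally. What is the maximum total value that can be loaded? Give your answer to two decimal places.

Sort by value per unit weight and fill in that order.
Order: A (124/13=9.54) > C (130/14=9.29) > D (128/36=3.56) > B (38/11=3.45) > E (22/12=1.83)
Fill: take A (13 @ 124) → take C (14 @ 130) → take 30/36 of D → 106.67; 57/57 used.
Total value = 360.67

360.67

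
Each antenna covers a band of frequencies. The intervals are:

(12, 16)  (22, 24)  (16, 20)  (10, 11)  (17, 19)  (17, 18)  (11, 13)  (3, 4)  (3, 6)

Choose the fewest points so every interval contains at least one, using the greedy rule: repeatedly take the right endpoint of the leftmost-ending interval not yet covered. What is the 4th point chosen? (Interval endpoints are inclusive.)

18

Sort by right endpoint; whenever an interval is uncovered, place a point at its right end.
By right end: [3,4]  [3,6]  [10,11]  [11,13]  [12,16]  [17,18]  [17,19]  [16,20]  [22,24]
[3,4] uncovered → point at 4; [10,11] uncovered → point at 11; [12,16] uncovered → point at 16; [17,18] uncovered → point at 18; [22,24] uncovered → point at 24.
Points: 4, 11, 16, 18, 24 (5 total).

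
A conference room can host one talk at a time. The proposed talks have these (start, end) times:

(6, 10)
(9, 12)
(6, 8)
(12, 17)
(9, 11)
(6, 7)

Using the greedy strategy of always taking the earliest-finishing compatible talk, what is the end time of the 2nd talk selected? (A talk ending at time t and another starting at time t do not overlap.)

11

Sort by end time and greedily take each interval whose start is ≥ the last chosen end.
By end time: (6,7), (6,8), (6,10), (9,11), (9,12), (12,17).
Pick (6,7); next start ≥ 7 → (9,11); next start ≥ 11 → (12,17).
Selected: (6,7) (9,11) (12,17)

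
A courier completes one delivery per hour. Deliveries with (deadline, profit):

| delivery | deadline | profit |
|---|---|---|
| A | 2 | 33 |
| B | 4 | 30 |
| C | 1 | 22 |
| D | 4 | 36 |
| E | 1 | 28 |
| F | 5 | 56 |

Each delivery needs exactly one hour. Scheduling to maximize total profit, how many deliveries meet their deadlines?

5

Take jobs in profit order; each goes to the latest open slot no later than its deadline.
By profit: F(d5,56), D(d4,36), A(d2,33), B(d4,30), E(d1,28), C(d1,22)
F→slot 5; D→slot 4; A→slot 2; B→slot 3; E→slot 1; C skipped.
5 of 6 scheduled.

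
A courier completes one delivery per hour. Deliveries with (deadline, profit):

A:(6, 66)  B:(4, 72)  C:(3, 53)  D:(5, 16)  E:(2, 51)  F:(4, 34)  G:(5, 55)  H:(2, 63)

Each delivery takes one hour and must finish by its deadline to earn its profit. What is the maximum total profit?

Take jobs in profit order; each goes to the latest open slot no later than its deadline.
Profit order: B=72 A=66 H=63 G=55 C=53 E=51 F=34 D=16
Assign: B→slot 4, A→slot 6, H→slot 2, G→slot 5, C→slot 3, E→slot 1, F skipped, D skipped.
Slots: [1:E] [2:H] [3:C] [4:B] [5:G] [6:A]
Profit = 51 + 63 + 53 + 72 + 55 + 66 = 360

360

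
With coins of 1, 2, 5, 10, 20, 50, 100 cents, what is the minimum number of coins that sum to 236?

6

236 − 2×100→36 − 1×20→16 − 1×10→6 − 1×5→1 − 1×1→0
Total coins = 2 + 1 + 1 + 1 + 1 = 6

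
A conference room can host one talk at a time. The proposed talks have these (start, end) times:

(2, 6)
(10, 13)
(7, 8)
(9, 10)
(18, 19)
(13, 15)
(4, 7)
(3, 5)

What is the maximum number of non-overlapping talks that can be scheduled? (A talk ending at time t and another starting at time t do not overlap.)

Sort by end time and greedily take each interval whose start is ≥ the last chosen end.
Sorted by end: (3,5)  (2,6)  (4,7)  (7,8)  (9,10)  (10,13)  (13,15)  (18,19)
take (3,5); take (7,8); take (9,10); take (10,13); take (13,15); take (18,19).
Selected 6 talks.

6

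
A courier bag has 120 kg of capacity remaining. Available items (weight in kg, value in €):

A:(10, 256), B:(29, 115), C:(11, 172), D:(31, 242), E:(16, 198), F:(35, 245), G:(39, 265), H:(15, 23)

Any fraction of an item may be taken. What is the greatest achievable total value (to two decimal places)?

1228.51

Greedy by value/weight ratio, highest first.
Ratios (sorted): A 25.60, C 15.64, E 12.38, D 7.81, F 7.00, G 6.79, B 3.97, H 1.53
take A (10 @ 256); take C (11 @ 172); take E (16 @ 198); take D (31 @ 242); take F (35 @ 245); take 17/39 of G → 115.51. Capacity used 120/120.
Total value = 1228.51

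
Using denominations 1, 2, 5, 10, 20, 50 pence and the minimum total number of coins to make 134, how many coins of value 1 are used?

0

134 = 2×50 + 1×20 + 1×10 + 2×2
Count of 1: 0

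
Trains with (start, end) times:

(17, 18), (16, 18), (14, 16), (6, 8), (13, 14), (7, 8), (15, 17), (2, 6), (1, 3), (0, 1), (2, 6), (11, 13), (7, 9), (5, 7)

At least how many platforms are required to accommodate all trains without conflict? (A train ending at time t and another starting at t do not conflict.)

3

Count concurrent intervals with a sweep; the peak is the room count.
Events (time:±→running): 0:+→1 1:-→0 1:+→1 2:+→2 2:+→3 … peak 3.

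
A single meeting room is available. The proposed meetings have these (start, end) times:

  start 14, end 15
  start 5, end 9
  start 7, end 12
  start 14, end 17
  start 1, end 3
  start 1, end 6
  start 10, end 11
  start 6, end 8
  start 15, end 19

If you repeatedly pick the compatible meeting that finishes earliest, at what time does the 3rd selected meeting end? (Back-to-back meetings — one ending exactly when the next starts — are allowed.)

Greedy by earliest finish: after sorting by end time, pick each interval compatible with the last pick.
By end time: (1,3), (1,6), (6,8), (5,9), (10,11), (7,12), (14,15), (14,17), (15,19).
Pick (1,3); next start ≥ 3 → (6,8); next start ≥ 8 → (10,11); next start ≥ 11 → (14,15); next start ≥ 15 → (15,19).
Selected: (1,3) (6,8) (10,11) (14,15) (15,19)

11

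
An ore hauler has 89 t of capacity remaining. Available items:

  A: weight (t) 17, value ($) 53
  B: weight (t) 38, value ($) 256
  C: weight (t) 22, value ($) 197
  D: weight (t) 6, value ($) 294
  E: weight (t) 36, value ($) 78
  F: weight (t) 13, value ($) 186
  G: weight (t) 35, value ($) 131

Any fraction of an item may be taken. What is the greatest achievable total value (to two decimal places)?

970.43

Ratios (sorted): D 49.00, F 14.31, C 8.95, B 6.74, G 3.74, A 3.12, E 2.17
take D (6 @ 294); take F (13 @ 186); take C (22 @ 197); take B (38 @ 256); take 10/35 of G → 37.43. Capacity used 89/89.
Total value = 970.43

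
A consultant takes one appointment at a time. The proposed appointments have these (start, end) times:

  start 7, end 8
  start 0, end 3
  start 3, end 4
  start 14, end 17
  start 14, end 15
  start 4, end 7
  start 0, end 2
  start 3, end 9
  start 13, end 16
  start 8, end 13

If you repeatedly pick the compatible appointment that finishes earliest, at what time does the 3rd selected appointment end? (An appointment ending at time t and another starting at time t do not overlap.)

7

Order by finish time; keep every interval that doesn't clash with the previous kept one.
Sorted by end: (0,2)  (0,3)  (3,4)  (4,7)  (7,8)  (3,9)  (8,13)  (14,15)  (13,16)  (14,17)
take (0,2); take (3,4); take (4,7); take (7,8); take (8,13); take (14,15); skip (14,17).
Selected: (0,2) (3,4) (4,7) (7,8) (8,13) (14,15)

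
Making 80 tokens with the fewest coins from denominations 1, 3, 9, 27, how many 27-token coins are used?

80 − 2×27→26 − 2×9→8 − 2×3→2 − 2×1→0
Count of 27: 2

2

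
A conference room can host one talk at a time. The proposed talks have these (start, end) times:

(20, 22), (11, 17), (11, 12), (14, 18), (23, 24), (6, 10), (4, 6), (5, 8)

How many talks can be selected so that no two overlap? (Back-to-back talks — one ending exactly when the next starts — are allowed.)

By end time: (4,6), (5,8), (6,10), (11,12), (11,17), (14,18), (20,22), (23,24).
Pick (4,6); next start ≥ 6 → (6,10); next start ≥ 10 → (11,12); next start ≥ 12 → (14,18); next start ≥ 18 → (20,22); next start ≥ 22 → (23,24).
Selected 6 talks.

6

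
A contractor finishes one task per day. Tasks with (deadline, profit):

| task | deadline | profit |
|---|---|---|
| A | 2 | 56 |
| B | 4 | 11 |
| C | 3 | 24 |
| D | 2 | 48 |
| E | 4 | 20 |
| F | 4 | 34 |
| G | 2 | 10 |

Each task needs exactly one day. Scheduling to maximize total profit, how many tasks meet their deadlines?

Take jobs in profit order; each goes to the latest open slot no later than its deadline.
Profit order: A=56 D=48 F=34 C=24 E=20 B=11 G=10
Assign: A→slot 2, D→slot 1, F→slot 4, C→slot 3, E skipped, B skipped, G skipped.
Slots: [1:D] [2:A] [3:C] [4:F]
4 of 7 scheduled.

4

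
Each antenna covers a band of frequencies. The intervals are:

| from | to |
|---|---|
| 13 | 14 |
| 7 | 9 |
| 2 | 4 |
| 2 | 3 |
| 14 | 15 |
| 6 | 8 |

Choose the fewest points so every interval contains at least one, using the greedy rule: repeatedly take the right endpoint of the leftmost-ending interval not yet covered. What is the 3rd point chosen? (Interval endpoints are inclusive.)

By right end: [2,3]  [2,4]  [6,8]  [7,9]  [13,14]  [14,15]
[2,3] uncovered → point at 3; [6,8] uncovered → point at 8; [13,14] uncovered → point at 14.
Points: 3, 8, 14 (3 total).

14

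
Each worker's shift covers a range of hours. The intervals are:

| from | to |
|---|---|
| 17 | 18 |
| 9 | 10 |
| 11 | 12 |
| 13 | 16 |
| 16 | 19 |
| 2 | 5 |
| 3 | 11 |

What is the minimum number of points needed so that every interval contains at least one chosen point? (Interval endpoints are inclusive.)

5

Sort by right endpoint; whenever an interval is uncovered, place a point at its right end.
By right end: [2,5]  [9,10]  [3,11]  [11,12]  [13,16]  [17,18]  [16,19]
[2,5] uncovered → point at 5; [9,10] uncovered → point at 10; [11,12] uncovered → point at 12; [13,16] uncovered → point at 16; [17,18] uncovered → point at 18.
Points: 5, 10, 12, 16, 18 (5 total).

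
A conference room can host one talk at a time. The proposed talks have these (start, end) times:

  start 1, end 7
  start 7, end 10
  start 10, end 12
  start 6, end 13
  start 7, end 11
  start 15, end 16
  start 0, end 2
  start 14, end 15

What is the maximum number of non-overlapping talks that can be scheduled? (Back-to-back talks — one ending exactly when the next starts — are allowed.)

Greedy by earliest finish: after sorting by end time, pick each interval compatible with the last pick.
Sorted by end: (0,2)  (1,7)  (7,10)  (7,11)  (10,12)  (6,13)  (14,15)  (15,16)
take (0,2); take (7,10); take (10,12); skip (6,13); take (14,15); take (15,16).
Selected 5 talks.

5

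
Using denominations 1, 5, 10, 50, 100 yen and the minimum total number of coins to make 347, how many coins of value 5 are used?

1

347 − 3×100→47 − 4×10→7 − 1×5→2 − 2×1→0
Count of 5: 1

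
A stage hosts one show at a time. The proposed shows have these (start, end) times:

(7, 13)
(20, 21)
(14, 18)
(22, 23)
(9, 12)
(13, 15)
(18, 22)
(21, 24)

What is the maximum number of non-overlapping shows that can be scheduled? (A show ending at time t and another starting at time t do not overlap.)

4

Order by finish time; keep every interval that doesn't clash with the previous kept one.
Sorted by end: (9,12)  (7,13)  (13,15)  (14,18)  (20,21)  (18,22)  (22,23)  (21,24)
take (9,12); take (13,15); take (20,21); take (22,23).
Selected 4 shows.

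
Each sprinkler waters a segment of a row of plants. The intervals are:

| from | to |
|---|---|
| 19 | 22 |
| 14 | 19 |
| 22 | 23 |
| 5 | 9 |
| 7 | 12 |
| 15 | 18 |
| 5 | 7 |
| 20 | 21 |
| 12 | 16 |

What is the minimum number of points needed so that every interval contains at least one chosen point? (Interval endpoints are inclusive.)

Process intervals by earliest right end; each time one isn't hit yet, stab at its right endpoint.
Sorted: [5,7] [5,9] [7,12] [12,16] [15,18] [14,19] [20,21] [19,22] [22,23]
{[5,7],[5,9],[7,12]} hit by 7; {[12,16],[15,18],[14,19]} hit by 16; {[20,21],[19,22]} hit by 21; {[22,23]} hit by 23.
Points: 7, 16, 21, 23 (4 total).

4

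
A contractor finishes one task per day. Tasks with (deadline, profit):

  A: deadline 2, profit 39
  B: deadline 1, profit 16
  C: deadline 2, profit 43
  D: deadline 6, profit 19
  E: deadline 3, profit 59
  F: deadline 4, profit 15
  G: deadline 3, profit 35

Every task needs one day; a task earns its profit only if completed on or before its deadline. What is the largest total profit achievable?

175

Sort by profit descending; place each in the latest free slot ≤ its deadline.
By profit: E(d3,59), C(d2,43), A(d2,39), G(d3,35), D(d6,19), B(d1,16), F(d4,15)
E→slot 3; C→slot 2; A→slot 1; G skipped; D→slot 6; B skipped; F→slot 4.
Profit = 39 + 43 + 59 + 15 + 19 = 175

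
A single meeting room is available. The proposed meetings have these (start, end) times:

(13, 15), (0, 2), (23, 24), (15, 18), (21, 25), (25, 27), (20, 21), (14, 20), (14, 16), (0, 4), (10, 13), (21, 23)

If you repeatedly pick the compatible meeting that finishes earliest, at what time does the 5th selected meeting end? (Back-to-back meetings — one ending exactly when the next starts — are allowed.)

Greedy by earliest finish: after sorting by end time, pick each interval compatible with the last pick.
By end time: (0,2), (0,4), (10,13), (13,15), (14,16), (15,18), (14,20), (20,21), (21,23), (23,24), (21,25), (25,27).
Pick (0,2); next start ≥ 2 → (10,13); next start ≥ 13 → (13,15); next start ≥ 15 → (15,18); next start ≥ 18 → (20,21); next start ≥ 21 → (21,23); next start ≥ 23 → (23,24); next start ≥ 24 → (25,27).
Selected: (0,2) (10,13) (13,15) (15,18) (20,21) (21,23) (23,24) (25,27)

21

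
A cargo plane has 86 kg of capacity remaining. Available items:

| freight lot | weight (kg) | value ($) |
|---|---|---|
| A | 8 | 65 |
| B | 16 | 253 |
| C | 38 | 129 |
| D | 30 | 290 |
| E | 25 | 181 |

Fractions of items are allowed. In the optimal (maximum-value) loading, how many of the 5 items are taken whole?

4

Greedy by value/weight ratio, highest first.
Ratios (sorted): B 15.81, D 9.67, A 8.12, E 7.24, C 3.39
take B (16 @ 253); take D (30 @ 290); take A (8 @ 65); take E (25 @ 181); take 7/38 of C → 23.76. Capacity used 86/86.
4 item(s) taken whole; one partial (take 7/38 of C).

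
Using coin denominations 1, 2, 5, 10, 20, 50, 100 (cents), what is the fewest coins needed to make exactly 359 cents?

359 = 3×100 + 1×50 + 1×5 + 2×2
Total coins = 3 + 1 + 1 + 2 = 7

7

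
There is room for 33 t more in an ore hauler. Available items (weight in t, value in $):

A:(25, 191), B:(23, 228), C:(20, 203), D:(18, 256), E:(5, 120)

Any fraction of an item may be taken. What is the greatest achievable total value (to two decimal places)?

477.50

Order: E (120/5=24.00) > D (256/18=14.22) > C (203/20=10.15) > B (228/23=9.91) > A (191/25=7.64)
Fill: take E (5 @ 120) → take D (18 @ 256) → take 10/20 of C → 101.50; 33/33 used.
Total value = 477.50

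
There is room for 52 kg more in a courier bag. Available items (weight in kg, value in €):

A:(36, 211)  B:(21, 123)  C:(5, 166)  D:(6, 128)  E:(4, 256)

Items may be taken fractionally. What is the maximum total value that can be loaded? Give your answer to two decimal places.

Ratios (sorted): E 64.00, C 33.20, D 21.33, A 5.86, B 5.86
take E (4 @ 256); take C (5 @ 166); take D (6 @ 128); take A (36 @ 211); take 1/21 of B → 5.86. Capacity used 52/52.
Total value = 766.86

766.86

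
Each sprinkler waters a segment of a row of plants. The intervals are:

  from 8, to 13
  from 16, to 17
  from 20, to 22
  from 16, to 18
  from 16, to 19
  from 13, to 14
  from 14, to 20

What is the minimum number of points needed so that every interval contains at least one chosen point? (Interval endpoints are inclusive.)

Sorted: [8,13] [13,14] [16,17] [16,18] [16,19] [14,20] [20,22]
{[8,13],[13,14]} hit by 13; {[16,17],[16,18],[16,19],[14,20]} hit by 17; {[20,22]} hit by 22.
Points: 13, 17, 22 (3 total).

3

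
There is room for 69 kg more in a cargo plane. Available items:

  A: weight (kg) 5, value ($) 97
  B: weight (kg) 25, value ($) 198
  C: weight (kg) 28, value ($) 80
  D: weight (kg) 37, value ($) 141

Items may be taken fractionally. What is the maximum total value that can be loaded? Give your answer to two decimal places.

Sort by value per unit weight and fill in that order.
Order: A (97/5=19.40) > B (198/25=7.92) > D (141/37=3.81) > C (80/28=2.86)
Fill: take A (5 @ 97) → take B (25 @ 198) → take D (37 @ 141) → take 2/28 of C → 5.71; 69/69 used.
Total value = 441.71

441.71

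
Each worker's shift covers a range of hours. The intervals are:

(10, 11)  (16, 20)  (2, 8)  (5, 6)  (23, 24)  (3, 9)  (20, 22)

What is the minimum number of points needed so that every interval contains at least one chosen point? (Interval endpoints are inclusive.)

4

By right end: [5,6]  [2,8]  [3,9]  [10,11]  [16,20]  [20,22]  [23,24]
[5,6] uncovered → point at 6; [10,11] uncovered → point at 11; [16,20] uncovered → point at 20; [23,24] uncovered → point at 24.
Points: 6, 11, 20, 24 (4 total).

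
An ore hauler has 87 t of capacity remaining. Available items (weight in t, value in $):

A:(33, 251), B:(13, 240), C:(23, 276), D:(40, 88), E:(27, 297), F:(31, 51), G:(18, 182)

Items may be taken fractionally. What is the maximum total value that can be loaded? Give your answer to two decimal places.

Sort by value per unit weight and fill in that order.
Ratios (sorted): B 18.46, C 12.00, E 11.00, G 10.11, A 7.61, D 2.20, F 1.65
take B (13 @ 240); take C (23 @ 276); take E (27 @ 297); take G (18 @ 182); take 6/33 of A → 45.64. Capacity used 87/87.
Total value = 1040.64

1040.64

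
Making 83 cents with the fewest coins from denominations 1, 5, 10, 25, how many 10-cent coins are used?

0

83 = 3×25 + 1×5 + 3×1
Count of 10: 0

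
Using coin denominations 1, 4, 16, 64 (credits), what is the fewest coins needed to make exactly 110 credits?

8

Use the largest denomination that fits, subtract, and repeat.
110 − 1×64→46 − 2×16→14 − 3×4→2 − 2×1→0
Total coins = 1 + 2 + 3 + 2 = 8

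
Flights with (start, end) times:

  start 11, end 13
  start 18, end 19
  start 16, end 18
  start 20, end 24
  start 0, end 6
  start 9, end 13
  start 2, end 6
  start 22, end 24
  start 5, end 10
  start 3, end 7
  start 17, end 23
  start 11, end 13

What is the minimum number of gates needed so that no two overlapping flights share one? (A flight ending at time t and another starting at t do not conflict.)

4

starts: [0, 2, 3, 5, 9, 11, 11, 16, 17, 18, 20, 22]
ends:   [6, 6, 7, 10, 13, 13, 13, 18, 19, 23, 24, 24]
s0→1 s2→2 s3→3 s5→4  — peak 4.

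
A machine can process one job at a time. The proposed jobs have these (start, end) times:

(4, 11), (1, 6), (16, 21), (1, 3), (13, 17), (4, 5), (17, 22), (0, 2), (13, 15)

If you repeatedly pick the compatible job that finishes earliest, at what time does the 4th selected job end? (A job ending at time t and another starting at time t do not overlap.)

Sorted by end: (0,2)  (1,3)  (4,5)  (1,6)  (4,11)  (13,15)  (13,17)  (16,21)  (17,22)
take (0,2); take (4,5); skip (4,11); take (13,15); take (16,21); skip (17,22).
Selected: (0,2) (4,5) (13,15) (16,21)

21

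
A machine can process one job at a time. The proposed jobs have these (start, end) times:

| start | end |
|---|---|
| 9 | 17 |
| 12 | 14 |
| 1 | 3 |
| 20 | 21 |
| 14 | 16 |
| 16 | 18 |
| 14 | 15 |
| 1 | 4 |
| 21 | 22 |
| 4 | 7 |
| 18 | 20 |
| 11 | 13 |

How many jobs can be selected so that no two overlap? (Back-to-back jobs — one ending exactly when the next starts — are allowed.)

8

Greedy by earliest finish: after sorting by end time, pick each interval compatible with the last pick.
Sorted by end: (1,3)  (1,4)  (4,7)  (11,13)  (12,14)  (14,15)  (14,16)  (9,17)  (16,18)  (18,20)  (20,21)  (21,22)
take (1,3); take (4,7); take (11,13); skip (12,14); take (14,15); skip (9,17); take (16,18); take (18,20); take (20,21); take (21,22).
Selected 8 jobs.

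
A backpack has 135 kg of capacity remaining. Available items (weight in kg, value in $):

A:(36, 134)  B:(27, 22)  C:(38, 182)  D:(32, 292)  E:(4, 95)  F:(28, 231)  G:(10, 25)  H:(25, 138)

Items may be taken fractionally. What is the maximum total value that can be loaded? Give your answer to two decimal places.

Greedy by value/weight ratio, highest first.
Order: E (95/4=23.75) > D (292/32=9.12) > F (231/28=8.25) > H (138/25=5.52) > C (182/38=4.79) > A (134/36=3.72) > G (25/10=2.50) > B (22/27=0.81)
Fill: take E (4 @ 95) → take D (32 @ 292) → take F (28 @ 231) → take H (25 @ 138) → take C (38 @ 182) → take 8/36 of A → 29.78; 135/135 used.
Total value = 967.78

967.78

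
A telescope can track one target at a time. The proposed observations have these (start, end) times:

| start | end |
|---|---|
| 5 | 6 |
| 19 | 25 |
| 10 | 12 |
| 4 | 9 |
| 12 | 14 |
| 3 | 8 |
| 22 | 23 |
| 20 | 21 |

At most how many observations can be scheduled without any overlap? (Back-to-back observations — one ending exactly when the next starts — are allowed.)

5

By end time: (5,6), (3,8), (4,9), (10,12), (12,14), (20,21), (22,23), (19,25).
Pick (5,6); next start ≥ 6 → (10,12); next start ≥ 12 → (12,14); next start ≥ 14 → (20,21); next start ≥ 21 → (22,23).
Selected 5 observations.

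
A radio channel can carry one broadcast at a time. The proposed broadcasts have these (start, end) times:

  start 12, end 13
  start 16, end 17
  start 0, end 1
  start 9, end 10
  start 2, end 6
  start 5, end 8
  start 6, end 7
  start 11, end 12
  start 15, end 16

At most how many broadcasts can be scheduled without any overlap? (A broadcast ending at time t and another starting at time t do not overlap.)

By end time: (0,1), (2,6), (6,7), (5,8), (9,10), (11,12), (12,13), (15,16), (16,17).
Pick (0,1); next start ≥ 1 → (2,6); next start ≥ 6 → (6,7); next start ≥ 7 → (9,10); next start ≥ 10 → (11,12); next start ≥ 12 → (12,13); next start ≥ 13 → (15,16); next start ≥ 16 → (16,17).
Selected 8 broadcasts.

8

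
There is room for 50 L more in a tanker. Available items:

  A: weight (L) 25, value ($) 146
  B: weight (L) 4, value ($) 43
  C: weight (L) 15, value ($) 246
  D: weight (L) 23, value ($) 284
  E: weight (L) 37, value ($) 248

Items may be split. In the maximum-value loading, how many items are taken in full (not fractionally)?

Ratios (sorted): C 16.40, D 12.35, B 10.75, E 6.70, A 5.84
take C (15 @ 246); take D (23 @ 284); take B (4 @ 43); take 8/37 of E → 53.62. Capacity used 50/50.
3 item(s) taken whole; one partial (take 8/37 of E).

3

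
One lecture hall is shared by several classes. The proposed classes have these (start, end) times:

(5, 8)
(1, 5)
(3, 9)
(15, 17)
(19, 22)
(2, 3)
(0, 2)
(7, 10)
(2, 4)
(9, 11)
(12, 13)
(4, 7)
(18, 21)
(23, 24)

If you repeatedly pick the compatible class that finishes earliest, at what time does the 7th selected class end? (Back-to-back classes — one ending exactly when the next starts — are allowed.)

21

By end time: (0,2), (2,3), (2,4), (1,5), (4,7), (5,8), (3,9), (7,10), (9,11), (12,13), (15,17), (18,21), (19,22), (23,24).
Pick (0,2); next start ≥ 2 → (2,3); next start ≥ 3 → (4,7); next start ≥ 7 → (7,10); next start ≥ 10 → (12,13); next start ≥ 13 → (15,17); next start ≥ 17 → (18,21); next start ≥ 21 → (23,24).
Selected: (0,2) (2,3) (4,7) (7,10) (12,13) (15,17) (18,21) (23,24)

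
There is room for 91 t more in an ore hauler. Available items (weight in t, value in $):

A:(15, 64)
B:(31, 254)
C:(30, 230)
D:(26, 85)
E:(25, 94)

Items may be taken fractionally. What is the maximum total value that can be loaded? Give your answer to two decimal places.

Order: B (254/31=8.19) > C (230/30=7.67) > A (64/15=4.27) > E (94/25=3.76) > D (85/26=3.27)
Fill: take B (31 @ 254) → take C (30 @ 230) → take A (15 @ 64) → take 15/25 of E → 56.40; 91/91 used.
Total value = 604.40

604.40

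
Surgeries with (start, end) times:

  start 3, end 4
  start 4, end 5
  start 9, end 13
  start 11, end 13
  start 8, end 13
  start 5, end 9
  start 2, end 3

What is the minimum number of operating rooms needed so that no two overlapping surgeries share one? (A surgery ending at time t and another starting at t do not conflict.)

Events (time:±→running): 2:+→1 3:-→0 3:+→1 4:-→0 4:+→1 5:-→0 5:+→1 8:+→2 9:-→1 9:+→2 11:+→3 … peak 3.

3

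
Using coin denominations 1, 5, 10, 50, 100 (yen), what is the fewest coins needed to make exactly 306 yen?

Greedy: take as many of the largest coin as possible, then repeat with the remainder.
306 = 3×100 + 1×5 + 1×1
Total coins = 3 + 1 + 1 = 5

5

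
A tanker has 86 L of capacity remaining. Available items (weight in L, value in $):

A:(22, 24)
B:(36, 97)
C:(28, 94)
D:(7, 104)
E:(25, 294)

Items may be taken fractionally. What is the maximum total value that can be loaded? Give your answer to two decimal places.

562.06

Sort by value per unit weight and fill in that order.
Order: D (104/7=14.86) > E (294/25=11.76) > C (94/28=3.36) > B (97/36=2.69) > A (24/22=1.09)
Fill: take D (7 @ 104) → take E (25 @ 294) → take C (28 @ 94) → take 26/36 of B → 70.06; 86/86 used.
Total value = 562.06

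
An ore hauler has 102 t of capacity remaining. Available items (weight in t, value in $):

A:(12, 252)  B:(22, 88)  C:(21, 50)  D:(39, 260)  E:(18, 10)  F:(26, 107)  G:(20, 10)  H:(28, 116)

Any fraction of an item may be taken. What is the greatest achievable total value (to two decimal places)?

Greedy by value/weight ratio, highest first.
Ratios (sorted): A 21.00, D 6.67, H 4.14, F 4.12, B 4.00, C 2.38, E 0.56, G 0.50
take A (12 @ 252); take D (39 @ 260); take H (28 @ 116); take 23/26 of F → 94.65. Capacity used 102/102.
Total value = 722.65

722.65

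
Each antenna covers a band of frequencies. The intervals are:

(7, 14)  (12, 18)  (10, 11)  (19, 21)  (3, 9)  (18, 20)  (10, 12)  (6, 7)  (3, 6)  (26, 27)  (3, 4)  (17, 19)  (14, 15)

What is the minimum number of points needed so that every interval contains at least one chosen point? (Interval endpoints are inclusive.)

By right end: [3,4]  [3,6]  [6,7]  [3,9]  [10,11]  [10,12]  [7,14]  [14,15]  [12,18]  [17,19]  [18,20]  [19,21]  [26,27]
[3,4] uncovered → point at 4; [6,7] uncovered → point at 7; [10,11] uncovered → point at 11; [14,15] uncovered → point at 15; [17,19] uncovered → point at 19; [26,27] uncovered → point at 27.
Points: 4, 7, 11, 15, 19, 27 (6 total).

6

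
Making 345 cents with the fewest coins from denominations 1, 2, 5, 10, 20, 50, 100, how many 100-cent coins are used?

Greedy: take as many of the largest coin as possible, then repeat with the remainder.
345 − 3×100→45 − 2×20→5 − 1×5→0
Count of 100: 3

3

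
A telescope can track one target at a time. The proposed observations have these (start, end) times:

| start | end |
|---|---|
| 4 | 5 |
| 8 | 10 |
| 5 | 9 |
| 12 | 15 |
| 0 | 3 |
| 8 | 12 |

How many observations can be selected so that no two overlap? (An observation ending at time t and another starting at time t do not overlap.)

4

Order by finish time; keep every interval that doesn't clash with the previous kept one.
Sorted by end: (0,3)  (4,5)  (5,9)  (8,10)  (8,12)  (12,15)
take (0,3); take (4,5); take (5,9); skip (8,10); take (12,15).
Selected 4 observations.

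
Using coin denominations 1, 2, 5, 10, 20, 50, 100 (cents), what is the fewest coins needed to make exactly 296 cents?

Greedy: take as many of the largest coin as possible, then repeat with the remainder.
296 = 2×100 + 1×50 + 2×20 + 1×5 + 1×1
Total coins = 2 + 1 + 2 + 1 + 1 = 7

7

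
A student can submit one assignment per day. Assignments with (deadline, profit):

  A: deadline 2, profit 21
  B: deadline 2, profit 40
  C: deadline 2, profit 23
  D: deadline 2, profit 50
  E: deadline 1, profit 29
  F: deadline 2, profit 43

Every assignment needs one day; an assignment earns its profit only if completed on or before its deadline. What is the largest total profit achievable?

93

By profit: D(d2,50), F(d2,43), B(d2,40), E(d1,29), C(d2,23), A(d2,21)
D→slot 2; F→slot 1; B skipped; E skipped; C skipped; A skipped.
Profit = 43 + 50 = 93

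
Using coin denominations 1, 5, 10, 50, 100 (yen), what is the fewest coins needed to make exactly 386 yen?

9

Use the largest denomination that fits, subtract, and repeat.
386 − 3×100→86 − 1×50→36 − 3×10→6 − 1×5→1 − 1×1→0
Total coins = 3 + 1 + 3 + 1 + 1 = 9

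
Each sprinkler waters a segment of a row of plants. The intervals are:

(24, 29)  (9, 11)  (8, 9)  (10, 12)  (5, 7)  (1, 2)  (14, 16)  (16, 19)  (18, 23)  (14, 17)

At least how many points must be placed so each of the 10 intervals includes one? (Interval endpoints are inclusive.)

By right end: [1,2]  [5,7]  [8,9]  [9,11]  [10,12]  [14,16]  [14,17]  [16,19]  [18,23]  [24,29]
[1,2] uncovered → point at 2; [5,7] uncovered → point at 7; [8,9] uncovered → point at 9; [10,12] uncovered → point at 12; [14,16] uncovered → point at 16; [18,23] uncovered → point at 23; [24,29] uncovered → point at 29.
Points: 2, 7, 9, 12, 16, 23, 29 (7 total).

7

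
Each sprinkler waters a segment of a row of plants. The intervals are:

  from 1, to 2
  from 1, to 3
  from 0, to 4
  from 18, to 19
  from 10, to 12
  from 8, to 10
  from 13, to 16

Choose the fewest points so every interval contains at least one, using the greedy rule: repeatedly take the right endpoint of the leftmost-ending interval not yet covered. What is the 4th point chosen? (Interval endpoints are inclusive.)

19

Sorted: [1,2] [1,3] [0,4] [8,10] [10,12] [13,16] [18,19]
{[1,2],[1,3],[0,4]} hit by 2; {[8,10],[10,12]} hit by 10; {[13,16]} hit by 16; {[18,19]} hit by 19.
Points: 2, 10, 16, 19 (4 total).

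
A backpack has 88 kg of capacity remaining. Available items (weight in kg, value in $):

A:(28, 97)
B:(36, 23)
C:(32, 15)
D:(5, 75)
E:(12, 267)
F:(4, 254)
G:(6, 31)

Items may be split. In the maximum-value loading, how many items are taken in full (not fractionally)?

Ratios (sorted): F 63.50, E 22.25, D 15.00, G 5.17, A 3.46, B 0.64, C 0.47
take F (4 @ 254); take E (12 @ 267); take D (5 @ 75); take G (6 @ 31); take A (28 @ 97); take 33/36 of B → 21.08. Capacity used 88/88.
5 item(s) taken whole; one partial (take 33/36 of B).

5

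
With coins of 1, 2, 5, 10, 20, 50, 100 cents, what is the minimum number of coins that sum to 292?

292 = 2×100 + 1×50 + 2×20 + 1×2
Total coins = 2 + 1 + 2 + 1 = 6

6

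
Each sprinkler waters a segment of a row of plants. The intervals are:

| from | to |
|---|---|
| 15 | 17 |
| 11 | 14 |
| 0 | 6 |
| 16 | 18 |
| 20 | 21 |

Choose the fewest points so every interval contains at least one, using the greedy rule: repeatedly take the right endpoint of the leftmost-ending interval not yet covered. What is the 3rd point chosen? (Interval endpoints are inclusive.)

Sorted: [0,6] [11,14] [15,17] [16,18] [20,21]
{[0,6]} hit by 6; {[11,14]} hit by 14; {[15,17],[16,18]} hit by 17; {[20,21]} hit by 21.
Points: 6, 14, 17, 21 (4 total).

17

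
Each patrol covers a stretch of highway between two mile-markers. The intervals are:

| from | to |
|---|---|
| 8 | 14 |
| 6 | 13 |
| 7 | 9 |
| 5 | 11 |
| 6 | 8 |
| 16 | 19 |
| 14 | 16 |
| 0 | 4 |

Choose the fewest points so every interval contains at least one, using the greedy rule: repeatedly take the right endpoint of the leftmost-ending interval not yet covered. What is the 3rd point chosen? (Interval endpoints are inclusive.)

16

Sort by right endpoint; whenever an interval is uncovered, place a point at its right end.
By right end: [0,4]  [6,8]  [7,9]  [5,11]  [6,13]  [8,14]  [14,16]  [16,19]
[0,4] uncovered → point at 4; [6,8] uncovered → point at 8; [14,16] uncovered → point at 16.
Points: 4, 8, 16 (3 total).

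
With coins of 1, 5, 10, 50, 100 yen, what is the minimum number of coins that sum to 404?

Use the largest denomination that fits, subtract, and repeat.
404 − 4×100→4 − 4×1→0
Total coins = 4 + 4 = 8

8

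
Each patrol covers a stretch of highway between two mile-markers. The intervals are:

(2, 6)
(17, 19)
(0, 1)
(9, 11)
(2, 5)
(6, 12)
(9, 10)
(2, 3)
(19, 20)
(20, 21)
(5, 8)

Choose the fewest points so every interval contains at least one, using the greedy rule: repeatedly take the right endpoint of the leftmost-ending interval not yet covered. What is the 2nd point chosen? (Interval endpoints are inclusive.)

3

Process intervals by earliest right end; each time one isn't hit yet, stab at its right endpoint.
By right end: [0,1]  [2,3]  [2,5]  [2,6]  [5,8]  [9,10]  [9,11]  [6,12]  [17,19]  [19,20]  [20,21]
[0,1] uncovered → point at 1; [2,3] uncovered → point at 3; [5,8] uncovered → point at 8; [9,10] uncovered → point at 10; [17,19] uncovered → point at 19; [20,21] uncovered → point at 21.
Points: 1, 3, 8, 10, 19, 21 (6 total).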